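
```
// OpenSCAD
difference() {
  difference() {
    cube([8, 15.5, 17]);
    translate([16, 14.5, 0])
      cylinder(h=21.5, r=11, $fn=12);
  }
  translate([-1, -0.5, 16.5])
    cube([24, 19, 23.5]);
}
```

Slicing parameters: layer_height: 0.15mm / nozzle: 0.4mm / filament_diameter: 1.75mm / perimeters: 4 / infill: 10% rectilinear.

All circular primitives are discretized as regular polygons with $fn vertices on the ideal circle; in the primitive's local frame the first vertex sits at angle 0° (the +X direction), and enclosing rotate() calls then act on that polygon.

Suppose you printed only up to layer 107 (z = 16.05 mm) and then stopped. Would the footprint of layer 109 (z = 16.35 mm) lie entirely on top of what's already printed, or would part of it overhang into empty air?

Compare the two slices. At z = 16.05: the cube (footprint 8×15.5) is included at this height (area 124.00 mm²); the r=11 cylinder at (16, 14.5) contributes a regular 12-gon of circumradius 11 (area = (12/2)·11.000²·sin(360°/12) = 363.00 mm²); After the difference (first − rest): starting from the 8×15.5 cube (124.00 mm²), the r=11 cylinder at (16, 14.5) partially overlaps it — only the 16.48 mm² overlap (of its 363.00 mm²) is removed, clipping the outline — area = 107.52 mm²; the cube at (-1, -0.5) is not intersected at this z (z outside [16.5, 40]); Subtracting the remaining from the first: none of the subtracted shapes is present at this height, so that combined region is unchanged — area = 107.52 mm². At z = 16.35: the 8×15.5 cube contributes its full rectangle (area 124.00 mm²); the r=11 cylinder at (16, 14.5) contributes a regular 12-gon of circumradius 11 (area = (12/2)·11.000²·sin(360°/12) = 363.00 mm²); Subtracting the remaining from the first: starting from the 8×15.5 cube (124.00 mm²), the r=11 cylinder at (16, 14.5) partially overlaps it — only the 16.48 mm² overlap (of its 363.00 mm²) is removed, clipping the outline — area = 107.52 mm²; the cube at (-1, -0.5) is not intersected at this z (z outside [16.5, 40]); After the difference (first − rest): none of the subtracted shapes is present at this height, so the result so far is unchanged — area = 107.52 mm². Checking containment: the cross-section at z = 16.35 is a subset of the cross-section at z = 16.05.

entirely on top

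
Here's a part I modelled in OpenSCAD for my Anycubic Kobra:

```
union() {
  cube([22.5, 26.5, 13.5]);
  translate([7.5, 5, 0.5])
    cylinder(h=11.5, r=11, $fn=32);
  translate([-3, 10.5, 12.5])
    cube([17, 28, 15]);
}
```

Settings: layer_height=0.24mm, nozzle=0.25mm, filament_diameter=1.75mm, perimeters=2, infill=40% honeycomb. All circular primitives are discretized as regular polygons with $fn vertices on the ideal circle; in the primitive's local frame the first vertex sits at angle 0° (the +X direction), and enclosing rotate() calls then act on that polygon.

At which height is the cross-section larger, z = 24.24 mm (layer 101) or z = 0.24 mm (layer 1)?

Layer 101 (z = 24.24): the cube is not intersected at this z (z outside [0, 13.5]); the cylinder at (7.5, 5) is absent (z outside [0.5, 12]); the cube at (-3, 10.5) (footprint 17×28) is included at this height (area 476.00 mm²); Combining (union): only the 17×28 cube at (-3, 10.5) is present, so the union is just that shape — area = 476.00 mm². So its area = 476.00 mm². Layer 1 (z = 0.24): the cube (footprint 22.5×26.5) is included at this height (area 596.25 mm²); the cylinder at (7.5, 5) is not intersected at this z (z outside [0.5, 12]); the cube at (-3, 10.5) is not intersected at this z (z outside [12.5, 27.5]); Merging all regions: only the 22.5×26.5 cube is present, so the union is just that shape — area = 596.25 mm². So its area = 596.25 mm². Layer 1 is larger (596.25 vs 476.00 mm²).

layer 1 (z = 0.24 mm)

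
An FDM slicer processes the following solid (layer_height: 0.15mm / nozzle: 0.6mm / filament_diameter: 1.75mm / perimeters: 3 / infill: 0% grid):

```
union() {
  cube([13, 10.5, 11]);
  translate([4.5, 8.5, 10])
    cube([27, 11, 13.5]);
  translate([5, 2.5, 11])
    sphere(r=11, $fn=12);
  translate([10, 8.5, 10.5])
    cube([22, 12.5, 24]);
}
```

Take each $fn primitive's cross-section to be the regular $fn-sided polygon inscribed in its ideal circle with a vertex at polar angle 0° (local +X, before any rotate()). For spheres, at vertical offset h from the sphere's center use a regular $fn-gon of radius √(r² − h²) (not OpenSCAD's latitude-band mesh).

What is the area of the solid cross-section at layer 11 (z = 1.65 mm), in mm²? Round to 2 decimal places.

161.89 mm²

At z = 1.65 mm: the 13×10.5 cube contributes its full rectangle (area 136.50 mm²); the cube at (4.5, 8.5) is not intersected at this z (z outside [10, 23.5]); the r=11 sphere at (5, 2.5) slices to a regular 12-gon of circumradius 5.795 (√(r²−h²) with h=9.35 from center) (area = (12/2)·5.795²·sin(360°/12) = 100.73 mm²); the cube at (10, 8.5) does not reach this height (z outside [10.5, 34.5]); Combining (union): the regions partially overlap — summed areas 237.23 mm² minus the doubly-counted overlap 75.34 mm² gives 161.89 mm² — area = 161.89 mm². Overall, the cross-section is a single solid region. Net area = 161.89 mm².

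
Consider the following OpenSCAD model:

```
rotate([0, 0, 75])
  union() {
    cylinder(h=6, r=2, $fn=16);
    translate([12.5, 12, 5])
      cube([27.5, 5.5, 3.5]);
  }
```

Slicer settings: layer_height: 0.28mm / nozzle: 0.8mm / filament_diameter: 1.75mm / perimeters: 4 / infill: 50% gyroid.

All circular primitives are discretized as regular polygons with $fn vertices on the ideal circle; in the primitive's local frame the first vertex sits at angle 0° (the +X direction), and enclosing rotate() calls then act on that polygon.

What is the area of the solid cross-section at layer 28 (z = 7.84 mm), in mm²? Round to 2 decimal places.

At z = 7.84 mm: the cylinder is absent (z outside [0, 6]); the cube at (12.5, 12) is present — its section is the full 27.5×5.5 rectangle (area 151.25 mm²); Combining (union): only the 27.5×5.5 cube at (12.5, 12) is present, so the union is just that shape — area = 151.25 mm²; (whole slice rotated 75° about Z — lengths, areas and connectivity unchanged). Overall, the cross-section is a single solid region. Net area = 151.25 mm².

151.25 mm²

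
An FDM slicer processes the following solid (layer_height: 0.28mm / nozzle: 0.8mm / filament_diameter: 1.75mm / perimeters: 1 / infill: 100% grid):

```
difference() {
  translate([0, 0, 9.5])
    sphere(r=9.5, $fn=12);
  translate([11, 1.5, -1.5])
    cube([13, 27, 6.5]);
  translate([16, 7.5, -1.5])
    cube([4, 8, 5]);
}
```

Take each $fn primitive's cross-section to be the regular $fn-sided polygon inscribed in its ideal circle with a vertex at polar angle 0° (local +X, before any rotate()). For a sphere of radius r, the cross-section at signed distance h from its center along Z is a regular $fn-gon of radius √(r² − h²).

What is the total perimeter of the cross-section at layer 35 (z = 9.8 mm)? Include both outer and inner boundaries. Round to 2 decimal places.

At z = 9.8 mm: the sphere: section is a regular 12-gon, circumradius = √(r²−h²) = √(9.5²−0.3²) = 9.495 (perimeter = 2·12·9.495·sin(180°/12) = 58.98 mm); the cube at (11, 1.5) is absent (z outside [-1.5, 5]); the cube at (16, 7.5) is absent (z outside [-1.5, 3.5]); Taking the first minus the rest: none of the subtracted shapes is present at this height, so the r=9.5 sphere is unchanged — boundary = 58.98 mm. Overall, the cross-section is a single solid region. Total boundary length (outer) = 58.98 mm.

58.98 mm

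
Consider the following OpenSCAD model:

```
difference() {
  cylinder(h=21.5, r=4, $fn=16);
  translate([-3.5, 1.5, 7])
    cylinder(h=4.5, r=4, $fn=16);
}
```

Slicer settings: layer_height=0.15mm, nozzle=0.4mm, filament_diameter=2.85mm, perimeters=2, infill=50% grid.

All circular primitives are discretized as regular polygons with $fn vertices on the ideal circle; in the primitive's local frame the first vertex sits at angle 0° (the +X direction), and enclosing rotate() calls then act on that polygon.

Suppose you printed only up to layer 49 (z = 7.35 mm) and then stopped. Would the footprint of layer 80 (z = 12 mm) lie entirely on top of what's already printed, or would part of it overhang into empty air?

part overhangs

Compare the two slices. At z = 7.35: the cylinder: section is a regular 16-gon, circumradius r=4 (area = (16/2)·4.000²·sin(360°/16) = 48.98 mm²); the r=4 cylinder at (-3.5, 1.5) gives a regular 16-gon of circumradius 4 (constant along its height) (area = (16/2)·4.000²·sin(360°/16) = 48.98 mm²); After the difference (first − rest): starting from the r=4 cylinder (48.98 mm²), the r=4 cylinder at (-3.5, 1.5) partially overlaps it — only the 20.09 mm² overlap (of its 48.98 mm²) is removed, clipping the outline — area = 28.89 mm². At z = 12: the r=4 cylinder gives a regular 16-gon of circumradius 4 (constant along its height) (area = (16/2)·4.000²·sin(360°/16) = 48.98 mm²); the cylinder at (-3.5, 1.5) is not intersected at this z (z outside [7, 11.5]); Taking the first minus the rest: none of the subtracted shapes is present at this height, so the r=4 cylinder is unchanged — area = 48.98 mm². Checking containment: at z = 12 the cross-section extends beyond the z = 7.35 cross-section by about 20.09 mm².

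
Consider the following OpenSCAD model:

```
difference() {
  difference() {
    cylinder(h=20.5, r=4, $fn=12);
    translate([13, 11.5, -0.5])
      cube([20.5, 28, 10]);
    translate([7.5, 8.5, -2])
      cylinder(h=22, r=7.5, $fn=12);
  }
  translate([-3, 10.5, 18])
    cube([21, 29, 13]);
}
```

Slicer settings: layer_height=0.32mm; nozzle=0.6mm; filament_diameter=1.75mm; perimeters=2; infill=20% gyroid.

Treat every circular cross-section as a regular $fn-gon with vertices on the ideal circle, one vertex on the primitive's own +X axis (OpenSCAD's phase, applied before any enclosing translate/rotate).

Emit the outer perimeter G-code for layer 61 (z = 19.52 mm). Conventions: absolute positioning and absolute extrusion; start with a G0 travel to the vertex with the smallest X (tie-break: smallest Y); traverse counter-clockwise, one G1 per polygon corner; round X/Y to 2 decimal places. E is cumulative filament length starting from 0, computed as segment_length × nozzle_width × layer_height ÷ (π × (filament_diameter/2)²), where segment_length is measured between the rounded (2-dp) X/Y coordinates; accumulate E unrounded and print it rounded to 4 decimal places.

G0 X-4.00 Y0.00 Z19.52
G1 X-3.46 Y-2.00 E0.1654
G1 X-2.00 Y-3.46 E0.3302
G1 X0.00 Y-4.00 E0.4955
G1 X2.00 Y-3.46 E0.6609
G1 X3.46 Y-2.00 E0.8257
G1 X4.00 Y0.00 E0.9911
G1 X3.46 Y2.00 E1.1565
G1 X2.00 Y3.46 E1.3213
G1 X0.00 Y4.00 E1.4866
G1 X-2.00 Y3.46 E1.6520
G1 X-3.46 Y2.00 E1.8168
G1 X-4.00 Y0.00 E1.9822

At z = 19.52 mm: the r=4 cylinder gives a regular 12-gon of circumradius 4 (constant along its height); the cube at (13, 11.5) is not intersected at this z (z outside [-0.5, 9.5]); the cylinder at (7.5, 8.5): section is a regular 12-gon, circumradius r=7.5; Subtracting the remaining from the first: starting from the r=4 cylinder, the r=7.5 cylinder at (7.5, 8.5) misses the remaining region (no effect) — 1 connected region; the cube at (-3, 10.5) is present — its section is the full 21×29 rectangle; After the difference (first − rest): starting from the result so far, the 21×29 cube at (-3, 10.5) misses the remaining region (no effect) — 1 connected region. The outline is a single polygon with 12 vertices. Extrusion per mm of travel: 0.6 × 0.32 / (π × 0.875²) = 0.079824. Accumulating E over each segment gives final E = 1.9822.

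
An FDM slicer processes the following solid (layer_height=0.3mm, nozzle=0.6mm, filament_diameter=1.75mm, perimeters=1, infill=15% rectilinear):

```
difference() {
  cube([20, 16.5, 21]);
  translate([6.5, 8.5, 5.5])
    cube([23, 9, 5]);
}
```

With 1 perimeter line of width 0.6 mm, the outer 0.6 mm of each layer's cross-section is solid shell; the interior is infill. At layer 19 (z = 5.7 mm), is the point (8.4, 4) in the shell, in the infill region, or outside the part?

infill

At z = 5.7 mm: the cube is present — its section is the full 20×16.5 rectangle; the cube at (6.5, 8.5) (footprint 23×9) is included at this height; After the difference (first − rest): starting from the 20×16.5 cube, the 23×9 cube at (6.5, 8.5) partially overlaps it — only the 108.00 mm² overlap (of its 207.00 mm²) is removed, clipping the outline — 1 connected region. Overall, the cross-section is a single solid region. The nearest boundary edge runs (20.00, 0.00)→(0.00, 0.00); distance from the point to it = 4.00 mm. The point is inside the cross-section and 4.00 mm from the nearest boundary — more than the 0.6 mm shell width (1 × 0.6), so it's in the infill interior.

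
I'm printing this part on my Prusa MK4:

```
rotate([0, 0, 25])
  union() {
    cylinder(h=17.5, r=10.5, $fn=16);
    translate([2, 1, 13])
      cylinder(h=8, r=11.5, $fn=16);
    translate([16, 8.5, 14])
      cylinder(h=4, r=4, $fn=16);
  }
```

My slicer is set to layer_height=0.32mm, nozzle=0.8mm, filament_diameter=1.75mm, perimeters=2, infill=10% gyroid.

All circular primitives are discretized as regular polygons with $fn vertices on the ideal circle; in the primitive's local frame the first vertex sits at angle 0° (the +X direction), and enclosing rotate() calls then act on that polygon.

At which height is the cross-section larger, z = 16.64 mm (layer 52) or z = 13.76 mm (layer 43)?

layer 52 (z = 16.64 mm)

Layer 52 (z = 16.64): the cylinder: section is a regular 16-gon, circumradius r=10.5 (area = (16/2)·10.500²·sin(360°/16) = 337.53 mm²); the r=11.5 cylinder at (2, 1) contributes a regular 16-gon of circumradius 11.5 (area = (16/2)·11.500²·sin(360°/16) = 404.88 mm²); the r=4 cylinder at (16, 8.5) gives a regular 16-gon of circumradius 4 (constant along its height) (area = (16/2)·4.000²·sin(360°/16) = 48.98 mm²); Merging all regions: the regions partially overlap — summed areas 791.39 mm² minus the doubly-counted overlap 317.76 mm² gives 473.63 mm² — area = 473.63 mm²; (whole slice rotated 25° about Z — lengths, areas and connectivity unchanged). So its area = 473.63 mm². Layer 43 (z = 13.76): the r=10.5 cylinder gives a regular 16-gon of circumradius 10.5 (constant along its height) (area = (16/2)·10.500²·sin(360°/16) = 337.53 mm²); the r=11.5 cylinder at (2, 1) contributes a regular 16-gon of circumradius 11.5 (area = (16/2)·11.500²·sin(360°/16) = 404.88 mm²); the cylinder at (16, 8.5) is not intersected at this z (z outside [14, 18]); Merging all regions: the regions partially overlap — summed areas 742.41 mm² minus the doubly-counted overlap 317.76 mm² gives 424.64 mm² — area = 424.64 mm²; (rotated 25° about Z; rotation is an isometry so areas/perimeters/island counts are preserved). So its area = 424.64 mm². Layer 52 is larger (473.63 vs 424.64 mm²).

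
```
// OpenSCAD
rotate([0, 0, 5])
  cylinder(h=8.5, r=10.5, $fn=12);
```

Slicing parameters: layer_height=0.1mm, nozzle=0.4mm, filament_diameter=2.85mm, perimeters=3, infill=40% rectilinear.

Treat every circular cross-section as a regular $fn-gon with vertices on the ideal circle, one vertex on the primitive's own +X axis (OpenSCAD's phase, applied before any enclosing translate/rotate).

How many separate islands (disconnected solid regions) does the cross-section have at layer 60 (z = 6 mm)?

1

At z = 6 mm: the r=10.5 cylinder gives a regular 12-gon of circumradius 10.5 (constant along its height); (rotated 5° about Z; rotation is an isometry so areas/perimeters/island counts are preserved). Overall, the cross-section is a single solid region. Island count = 1.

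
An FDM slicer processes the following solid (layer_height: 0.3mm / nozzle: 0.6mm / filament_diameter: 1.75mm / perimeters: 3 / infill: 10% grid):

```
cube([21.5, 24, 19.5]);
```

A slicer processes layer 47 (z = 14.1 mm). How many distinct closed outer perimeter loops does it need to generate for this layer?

1

At z = 14.1 mm: the cube is present — its section is the full 21.5×24 rectangle. The result has 1 disconnected region.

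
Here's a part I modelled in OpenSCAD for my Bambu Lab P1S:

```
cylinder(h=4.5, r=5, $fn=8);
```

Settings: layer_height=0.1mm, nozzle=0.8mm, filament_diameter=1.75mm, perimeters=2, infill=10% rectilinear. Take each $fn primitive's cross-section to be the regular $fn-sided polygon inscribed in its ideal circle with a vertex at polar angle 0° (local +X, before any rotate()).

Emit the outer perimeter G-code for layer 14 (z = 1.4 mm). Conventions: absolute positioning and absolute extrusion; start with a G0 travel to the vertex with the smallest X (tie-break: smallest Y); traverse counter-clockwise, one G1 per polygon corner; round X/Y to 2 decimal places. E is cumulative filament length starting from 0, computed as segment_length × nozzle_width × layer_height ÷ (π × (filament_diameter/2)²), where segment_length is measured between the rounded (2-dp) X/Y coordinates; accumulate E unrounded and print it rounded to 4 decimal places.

G0 X-5.00 Y0.00 Z1.40
G1 X-3.54 Y-3.54 E0.1274
G1 X0.00 Y-5.00 E0.2547
G1 X3.54 Y-3.54 E0.3821
G1 X5.00 Y0.00 E0.5094
G1 X3.54 Y3.54 E0.6368
G1 X0.00 Y5.00 E0.7642
G1 X-3.54 Y3.54 E0.8915
G1 X-5.00 Y0.00 E1.0189

At z = 1.4 mm: the r=5 cylinder contributes a regular 8-gon of circumradius 5. The outline is a single polygon with 8 vertices. Extrusion per mm of travel: 0.8 × 0.1 / (π × 0.875²) = 0.033260. Accumulating E over each segment gives final E = 1.0189.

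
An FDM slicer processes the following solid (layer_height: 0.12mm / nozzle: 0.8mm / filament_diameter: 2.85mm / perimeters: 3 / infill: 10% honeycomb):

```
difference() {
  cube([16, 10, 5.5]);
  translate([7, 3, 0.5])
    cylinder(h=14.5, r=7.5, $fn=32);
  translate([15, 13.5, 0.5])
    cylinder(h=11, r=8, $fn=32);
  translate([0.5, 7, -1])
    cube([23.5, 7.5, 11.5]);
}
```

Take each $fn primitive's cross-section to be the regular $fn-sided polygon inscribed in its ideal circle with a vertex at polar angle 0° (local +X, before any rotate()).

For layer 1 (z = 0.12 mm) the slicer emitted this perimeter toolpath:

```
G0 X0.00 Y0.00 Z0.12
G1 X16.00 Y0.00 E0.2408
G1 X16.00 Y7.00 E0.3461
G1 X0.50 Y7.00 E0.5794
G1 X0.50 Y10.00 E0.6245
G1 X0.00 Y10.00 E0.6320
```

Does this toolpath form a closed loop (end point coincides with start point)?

Start point (G0): (0.00, 0.00). End point (last G1): the path does not return to the start — open.

no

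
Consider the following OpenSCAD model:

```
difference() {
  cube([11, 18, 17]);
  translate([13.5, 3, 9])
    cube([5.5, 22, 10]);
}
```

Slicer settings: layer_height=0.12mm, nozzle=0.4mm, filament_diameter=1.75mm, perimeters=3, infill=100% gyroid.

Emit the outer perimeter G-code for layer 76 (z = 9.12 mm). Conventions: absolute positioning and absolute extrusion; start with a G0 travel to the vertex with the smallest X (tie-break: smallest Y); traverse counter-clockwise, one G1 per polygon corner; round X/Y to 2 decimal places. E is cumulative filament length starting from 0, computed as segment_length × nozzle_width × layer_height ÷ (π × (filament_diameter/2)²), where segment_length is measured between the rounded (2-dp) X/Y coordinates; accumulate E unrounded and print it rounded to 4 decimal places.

At z = 9.12 mm: the cube (footprint 11×18) is included at this height; the cube at (13.5, 3) (footprint 5.5×22) is included at this height; Taking the first minus the rest: starting from the 11×18 cube, the 5.5×22 cube at (13.5, 3) misses the remaining region (no effect) — 1 connected region. The outline is a single polygon with 4 vertices. Extrusion per mm of travel: 0.4 × 0.12 / (π × 0.875²) = 0.019956. Accumulating E over each segment gives final E = 1.1575.

G0 X0.00 Y0.00 Z9.12
G1 X11.00 Y0.00 E0.2195
G1 X11.00 Y18.00 E0.5787
G1 X0.00 Y18.00 E0.7982
G1 X0.00 Y0.00 E1.1575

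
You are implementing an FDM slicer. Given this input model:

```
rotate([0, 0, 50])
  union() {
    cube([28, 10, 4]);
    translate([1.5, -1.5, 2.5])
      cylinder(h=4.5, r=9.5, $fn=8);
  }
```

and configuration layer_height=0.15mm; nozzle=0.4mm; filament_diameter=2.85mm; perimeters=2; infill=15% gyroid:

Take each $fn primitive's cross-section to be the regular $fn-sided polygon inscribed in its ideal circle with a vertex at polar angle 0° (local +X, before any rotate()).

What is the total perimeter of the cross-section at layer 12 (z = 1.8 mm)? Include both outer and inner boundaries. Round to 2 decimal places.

76.00 mm

At z = 1.8 mm: the cube (footprint 28×10) is included at this height (perimeter 76.00 mm); the cylinder at (1.5, -1.5) does not reach this height (z outside [2.5, 7]); Combining (union): only the 28×10 cube is present, so the union is just that shape — boundary = 76.00 mm; (rotated 50° about Z; rotation is an isometry so areas/perimeters/island counts are preserved). Overall, the cross-section is a single solid region. Total boundary length (outer) = 76.00 mm.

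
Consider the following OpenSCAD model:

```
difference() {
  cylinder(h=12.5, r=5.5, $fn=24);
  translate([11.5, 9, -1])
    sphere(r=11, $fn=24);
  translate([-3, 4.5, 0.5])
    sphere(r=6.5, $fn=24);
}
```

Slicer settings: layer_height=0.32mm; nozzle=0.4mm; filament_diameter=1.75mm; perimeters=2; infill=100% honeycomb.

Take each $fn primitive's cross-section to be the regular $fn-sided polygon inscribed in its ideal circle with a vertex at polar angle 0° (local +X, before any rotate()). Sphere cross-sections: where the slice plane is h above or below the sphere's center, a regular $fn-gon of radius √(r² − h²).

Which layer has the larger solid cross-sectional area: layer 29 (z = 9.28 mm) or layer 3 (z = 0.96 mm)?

layer 29 (z = 9.28 mm)

Layer 29 (z = 9.28): the r=5.5 cylinder gives a regular 24-gon of circumradius 5.5 (constant along its height) (area = (24/2)·5.500²·sin(360°/24) = 93.95 mm²); the sphere at (11.5, 9): section is a regular 24-gon, circumradius = √(r²−h²) = √(11²−10.28²) = 3.914 (area = (24/2)·3.914²·sin(360°/24) = 47.59 mm²); the sphere at (-3, 4.5) does not reach this height (|z−center|=8.780 > r=6.5); Taking the first minus the rest: starting from the r=5.5 cylinder (93.95 mm²), the r=11 sphere at (11.5, 9) misses the remaining region (no effect) — area = 93.95 mm². So its area = 93.95 mm². Layer 3 (z = 0.96): the cylinder: section is a regular 24-gon, circumradius r=5.5 (area = (24/2)·5.500²·sin(360°/24) = 93.95 mm²); the sphere at (11.5, 9): section is a regular 24-gon, circumradius = √(r²−h²) = √(11²−1.96²) = 10.824 (area = (24/2)·10.824²·sin(360°/24) = 363.87 mm²); the r=6.5 sphere at (-3, 4.5) slices to a regular 24-gon of circumradius 6.484 (√(r²−h²) with h=0.46 from center) (area = (24/2)·6.484²·sin(360°/24) = 130.56 mm²); Taking the first minus the rest: starting from the r=5.5 cylinder (93.95 mm²), the r=11 sphere at (11.5, 9) partially overlaps it — only the 7.25 mm² overlap (of its 363.87 mm²) is removed, clipping the outline; the r=6.5 sphere at (-3, 4.5) partially overlaps it — only the 46.19 mm² overlap (of its 130.56 mm²) is removed, clipping the outline — area = 40.51 mm². So its area = 40.51 mm². Layer 29 is larger (93.95 vs 40.51 mm²).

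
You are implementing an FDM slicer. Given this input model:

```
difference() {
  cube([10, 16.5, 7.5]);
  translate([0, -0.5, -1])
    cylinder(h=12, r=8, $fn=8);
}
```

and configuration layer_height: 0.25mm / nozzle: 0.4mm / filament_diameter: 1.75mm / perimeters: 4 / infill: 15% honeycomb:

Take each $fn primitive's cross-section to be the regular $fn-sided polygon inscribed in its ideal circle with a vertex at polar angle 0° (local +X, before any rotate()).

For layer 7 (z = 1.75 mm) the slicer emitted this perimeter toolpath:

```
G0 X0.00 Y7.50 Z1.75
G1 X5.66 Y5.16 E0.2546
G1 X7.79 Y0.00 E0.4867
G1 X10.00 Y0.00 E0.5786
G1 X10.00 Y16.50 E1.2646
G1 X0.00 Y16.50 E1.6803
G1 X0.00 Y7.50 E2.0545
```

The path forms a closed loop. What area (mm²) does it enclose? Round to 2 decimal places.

123.68 mm²

Apply the shoelace formula to the sequence of (X, Y) vertices; enclosed area = 123.68 mm².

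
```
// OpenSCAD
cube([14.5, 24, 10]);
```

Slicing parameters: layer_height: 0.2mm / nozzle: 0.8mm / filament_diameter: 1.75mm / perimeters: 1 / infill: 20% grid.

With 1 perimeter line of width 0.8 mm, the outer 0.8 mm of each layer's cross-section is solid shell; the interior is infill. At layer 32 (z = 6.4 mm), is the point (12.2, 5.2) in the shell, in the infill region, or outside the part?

infill

At z = 6.4 mm: the 14.5×24 cube contributes its full rectangle. Overall, the cross-section is a single solid region. The nearest boundary edge runs (14.50, 0.00)→(14.50, 24.00); distance from the point to it = 2.30 mm. The point is inside the cross-section and 2.30 mm from the nearest boundary — more than the 0.8 mm shell width (1 × 0.8), so it's in the infill interior.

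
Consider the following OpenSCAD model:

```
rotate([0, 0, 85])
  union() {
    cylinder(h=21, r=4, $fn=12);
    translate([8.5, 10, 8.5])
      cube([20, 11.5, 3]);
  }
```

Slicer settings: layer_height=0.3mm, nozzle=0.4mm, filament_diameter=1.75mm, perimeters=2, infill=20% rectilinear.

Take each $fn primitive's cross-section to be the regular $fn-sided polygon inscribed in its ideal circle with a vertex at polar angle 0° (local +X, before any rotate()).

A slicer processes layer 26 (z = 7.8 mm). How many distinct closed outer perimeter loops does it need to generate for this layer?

At z = 7.8 mm: the r=4 cylinder gives a regular 12-gon of circumradius 4 (constant along its height); the cube at (8.5, 10) does not reach this height (z outside [8.5, 11.5]); Taking the union: only the r=4 cylinder is present, so the union is just that shape — 1 connected region; (whole slice rotated 85° about Z — lengths, areas and connectivity unchanged). The result has 1 disconnected region.

1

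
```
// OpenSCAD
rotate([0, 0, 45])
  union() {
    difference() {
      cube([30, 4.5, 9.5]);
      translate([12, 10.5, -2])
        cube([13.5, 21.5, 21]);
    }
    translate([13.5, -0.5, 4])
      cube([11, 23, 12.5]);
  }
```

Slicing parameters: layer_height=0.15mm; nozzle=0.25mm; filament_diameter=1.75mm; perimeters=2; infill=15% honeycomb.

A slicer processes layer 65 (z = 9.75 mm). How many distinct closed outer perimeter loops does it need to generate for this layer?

1

At z = 9.75 mm: the cube is absent (z outside [0, 9.5]); the 13.5×21.5 cube at (12, 10.5) contributes its full rectangle; Subtracting the remaining from the first: the first operand is absent here, so nothing remains; the 11×23 cube at (13.5, -0.5) contributes its full rectangle; Merging all regions: only the 11×23 cube at (13.5, -0.5) is present, so the union is just that shape — 1 connected region; (whole slice rotated 45° about Z — lengths, areas and connectivity unchanged). The result has 1 disconnected region.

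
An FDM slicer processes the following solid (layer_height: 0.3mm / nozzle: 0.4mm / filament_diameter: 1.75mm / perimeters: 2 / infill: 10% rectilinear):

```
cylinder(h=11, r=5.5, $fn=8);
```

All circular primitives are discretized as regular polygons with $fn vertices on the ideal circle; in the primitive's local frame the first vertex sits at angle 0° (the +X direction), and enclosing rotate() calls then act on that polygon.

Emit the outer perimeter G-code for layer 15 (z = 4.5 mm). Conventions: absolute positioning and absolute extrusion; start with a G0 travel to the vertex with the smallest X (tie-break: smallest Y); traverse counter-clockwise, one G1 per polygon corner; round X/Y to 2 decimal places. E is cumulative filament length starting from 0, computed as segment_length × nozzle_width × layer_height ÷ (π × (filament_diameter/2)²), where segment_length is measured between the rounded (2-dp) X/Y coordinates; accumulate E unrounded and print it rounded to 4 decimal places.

At z = 4.5 mm: the r=5.5 cylinder gives a regular 8-gon of circumradius 5.5 (constant along its height). The outline is a single polygon with 8 vertices. Extrusion per mm of travel: 0.4 × 0.3 / (π × 0.875²) = 0.049890. Accumulating E over each segment gives final E = 1.6803.

G0 X-5.50 Y0.00 Z4.50
G1 X-3.89 Y-3.89 E0.2100
G1 X0.00 Y-5.50 E0.4201
G1 X3.89 Y-3.89 E0.6301
G1 X5.50 Y0.00 E0.8402
G1 X3.89 Y3.89 E1.0502
G1 X0.00 Y5.50 E1.2602
G1 X-3.89 Y3.89 E1.4703
G1 X-5.50 Y0.00 E1.6803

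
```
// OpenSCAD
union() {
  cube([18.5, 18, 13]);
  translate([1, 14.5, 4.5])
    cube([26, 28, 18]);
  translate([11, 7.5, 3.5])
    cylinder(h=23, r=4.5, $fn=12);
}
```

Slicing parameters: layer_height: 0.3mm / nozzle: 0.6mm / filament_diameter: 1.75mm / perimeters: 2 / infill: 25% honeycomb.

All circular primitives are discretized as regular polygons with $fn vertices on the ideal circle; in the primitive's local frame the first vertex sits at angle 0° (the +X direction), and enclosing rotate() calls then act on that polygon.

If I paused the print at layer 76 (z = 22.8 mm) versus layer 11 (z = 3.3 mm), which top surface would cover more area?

layer 11 (z = 3.3 mm)

Layer 76 (z = 22.8): the cube is absent (z outside [0, 13]); the cube at (1, 14.5) is not intersected at this z (z outside [4.5, 22.5]); the cylinder at (11, 7.5): section is a regular 12-gon, circumradius r=4.5 (area = (12/2)·4.500²·sin(360°/12) = 60.75 mm²); Combining (union): only the r=4.5 cylinder at (11, 7.5) is present, so the union is just that shape — area = 60.75 mm². So its area = 60.75 mm². Layer 11 (z = 3.3): the cube (footprint 18.5×18) is included at this height (area 333.00 mm²); the cube at (1, 14.5) does not reach this height (z outside [4.5, 22.5]); the cylinder at (11, 7.5) is not intersected at this z (z outside [3.5, 26.5]); Merging all regions: only the 18.5×18 cube is present, so the union is just that shape — area = 333.00 mm². So its area = 333.00 mm². Layer 11 is larger (333.00 vs 60.75 mm²).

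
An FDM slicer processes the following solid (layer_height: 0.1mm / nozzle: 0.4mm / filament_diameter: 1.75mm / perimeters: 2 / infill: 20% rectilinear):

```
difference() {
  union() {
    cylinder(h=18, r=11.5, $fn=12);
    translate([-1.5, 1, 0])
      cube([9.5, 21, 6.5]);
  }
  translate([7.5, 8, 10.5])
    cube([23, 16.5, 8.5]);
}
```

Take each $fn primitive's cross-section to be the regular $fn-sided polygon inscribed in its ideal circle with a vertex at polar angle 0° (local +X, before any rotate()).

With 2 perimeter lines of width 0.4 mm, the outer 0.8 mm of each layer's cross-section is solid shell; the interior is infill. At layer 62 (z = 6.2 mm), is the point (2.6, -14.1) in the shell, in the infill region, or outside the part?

At z = 6.2 mm: the r=11.5 cylinder gives a regular 12-gon of circumradius 11.5 (constant along its height); the 9.5×21 cube at (-1.5, 1) contributes its full rectangle; Taking the union: the regions partially overlap (shared area 89.02 mm²), so overlapping operands fuse into one piece — 1 connected region; the cube at (7.5, 8) is absent (z outside [10.5, 19]); After the difference (first − rest): none of the subtracted shapes is present at this height, so that combined region is unchanged — 1 connected region. Overall, the cross-section is a single solid region. The nearest boundary edge runs (5.75, -9.96)→(-0.00, -11.50); distance from the point to it = 3.18 mm. The point is not inside any of the regions above, so it lies outside the cross-section (3.18 mm from the nearest boundary).

outside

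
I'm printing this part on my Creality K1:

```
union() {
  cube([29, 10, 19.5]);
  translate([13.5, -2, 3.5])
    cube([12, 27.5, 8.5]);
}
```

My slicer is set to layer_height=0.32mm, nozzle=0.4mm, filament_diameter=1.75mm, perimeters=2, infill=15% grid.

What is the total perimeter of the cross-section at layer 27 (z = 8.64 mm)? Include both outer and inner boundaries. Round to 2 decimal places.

At z = 8.64 mm: the 29×10 cube contributes its full rectangle (perimeter 78.00 mm); the cube at (13.5, -2) (footprint 12×27.5) is included at this height (perimeter 79.00 mm); Combining (union): the regions partially overlap (shared area 120.00 mm²), so the edge portions inside another operand are dropped and the merged outline is re-measured after clipping — boundary = 113.00 mm. Overall, the cross-section is a single solid region. Total boundary length (outer) = 113.00 mm.

113.00 mm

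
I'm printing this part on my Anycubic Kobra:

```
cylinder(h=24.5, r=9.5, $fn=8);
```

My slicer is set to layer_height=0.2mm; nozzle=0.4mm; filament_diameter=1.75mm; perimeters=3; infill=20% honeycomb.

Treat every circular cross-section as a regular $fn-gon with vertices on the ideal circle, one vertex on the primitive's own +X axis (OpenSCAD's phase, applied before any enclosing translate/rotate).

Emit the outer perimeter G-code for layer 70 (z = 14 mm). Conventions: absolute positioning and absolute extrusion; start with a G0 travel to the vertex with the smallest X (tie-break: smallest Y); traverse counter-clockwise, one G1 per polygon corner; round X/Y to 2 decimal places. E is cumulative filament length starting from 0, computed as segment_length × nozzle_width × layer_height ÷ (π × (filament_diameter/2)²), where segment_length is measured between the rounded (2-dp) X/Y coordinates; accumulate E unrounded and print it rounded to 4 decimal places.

G0 X-9.50 Y0.00 Z14.00
G1 X-6.72 Y-6.72 E0.2419
G1 X0.00 Y-9.50 E0.4838
G1 X6.72 Y-6.72 E0.7256
G1 X9.50 Y0.00 E0.9675
G1 X6.72 Y6.72 E1.2094
G1 X0.00 Y9.50 E1.4513
G1 X-6.72 Y6.72 E1.6932
G1 X-9.50 Y0.00 E1.9350

At z = 14 mm: the r=9.5 cylinder contributes a regular 8-gon of circumradius 9.5. The outline is a single polygon with 8 vertices. Extrusion per mm of travel: 0.4 × 0.2 / (π × 0.875²) = 0.033260. Accumulating E over each segment gives final E = 1.9350.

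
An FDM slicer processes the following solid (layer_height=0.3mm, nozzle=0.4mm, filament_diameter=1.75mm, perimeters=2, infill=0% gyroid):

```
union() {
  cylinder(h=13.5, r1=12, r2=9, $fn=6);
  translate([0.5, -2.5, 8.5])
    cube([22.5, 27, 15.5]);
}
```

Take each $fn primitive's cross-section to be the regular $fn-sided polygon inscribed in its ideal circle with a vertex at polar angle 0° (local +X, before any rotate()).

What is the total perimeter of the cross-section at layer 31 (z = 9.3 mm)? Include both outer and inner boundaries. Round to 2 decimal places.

122.22 mm

At z = 9.3 mm: the cone contributes a regular 6-gon of circumradius 9.933 (interpolated between r1=12 and r2=9 at t=0.689) (perimeter = 2·6·9.933·sin(180°/6) = 59.60 mm); the cube at (0.5, -2.5) (footprint 22.5×27) is included at this height (perimeter 99.00 mm); Taking the union: the regions partially overlap (shared area 81.57 mm²), so the edge portions inside another operand are dropped and the merged outline is re-measured after clipping — boundary = 122.22 mm. Overall, the cross-section is a single solid region. Total boundary length (outer) = 122.22 mm.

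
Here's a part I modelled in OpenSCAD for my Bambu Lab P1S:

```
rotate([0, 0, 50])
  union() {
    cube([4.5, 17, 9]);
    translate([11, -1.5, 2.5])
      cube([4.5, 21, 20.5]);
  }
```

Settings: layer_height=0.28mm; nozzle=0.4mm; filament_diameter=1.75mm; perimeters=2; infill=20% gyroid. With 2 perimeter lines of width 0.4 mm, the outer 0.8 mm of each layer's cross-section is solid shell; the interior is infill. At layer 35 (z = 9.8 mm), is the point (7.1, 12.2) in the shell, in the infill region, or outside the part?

infill

At z = 9.8 mm: the cube is absent (z outside [0, 9]); the 4.5×21 cube at (11, -1.5) contributes its full rectangle; Taking the union: only the 4.5×21 cube at (11, -1.5) is present, so the union is just that shape — 1 connected region; (rotated 50° about Z; rotation is an isometry so areas/perimeters/island counts are preserved). Overall, the cross-section is a single solid region. Undo the 50° rotation: the query point maps to (13.910, 2.403) in the un-rotated model frame. The nearest boundary edge runs (15.50, -1.50)→(15.50, 19.50); distance from the point to it = 1.59 mm. The point is inside the cross-section and 1.59 mm from the nearest boundary — more than the 0.8 mm shell width (2 × 0.4), so it's in the infill interior.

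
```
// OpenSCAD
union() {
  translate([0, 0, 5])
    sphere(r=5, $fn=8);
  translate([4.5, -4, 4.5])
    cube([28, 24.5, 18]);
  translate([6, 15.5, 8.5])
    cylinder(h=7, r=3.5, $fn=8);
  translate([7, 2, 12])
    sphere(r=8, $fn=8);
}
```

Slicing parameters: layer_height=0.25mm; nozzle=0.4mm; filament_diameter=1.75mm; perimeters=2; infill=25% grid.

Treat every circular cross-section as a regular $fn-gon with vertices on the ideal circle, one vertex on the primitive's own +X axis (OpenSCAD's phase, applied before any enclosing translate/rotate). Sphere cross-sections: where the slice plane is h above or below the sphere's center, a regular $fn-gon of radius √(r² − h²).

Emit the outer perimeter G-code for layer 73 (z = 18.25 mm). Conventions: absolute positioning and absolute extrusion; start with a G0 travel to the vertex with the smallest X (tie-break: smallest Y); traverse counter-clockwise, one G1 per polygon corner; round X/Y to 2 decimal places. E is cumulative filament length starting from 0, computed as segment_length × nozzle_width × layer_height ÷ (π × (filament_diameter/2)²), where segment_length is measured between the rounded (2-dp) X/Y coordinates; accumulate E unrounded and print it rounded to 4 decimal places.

G0 X2.01 Y2.00 Z18.25
G1 X3.47 Y-1.53 E0.1588
G1 X4.50 Y-1.96 E0.2052
G1 X4.50 Y-4.00 E0.2900
G1 X32.50 Y-4.00 E1.4541
G1 X32.50 Y20.50 E2.4727
G1 X4.50 Y20.50 E3.6368
G1 X4.50 Y5.96 E4.2413
G1 X3.47 Y5.53 E4.2877
G1 X2.01 Y2.00 E4.4466

At z = 18.25 mm: the sphere is not intersected at this z (|z−center|=13.250 > r=5); the cube at (4.5, -4) is present — its section is the full 28×24.5 rectangle; the cylinder at (6, 15.5) does not reach this height (z outside [8.5, 15.5]); the r=8 sphere at (7, 2) slices to a regular 8-gon of circumradius 4.994 (√(r²−h²) with h=6.25 from center); Merging all regions: the regions partially overlap (shared area 57.65 mm²), so overlapping operands fuse into one piece — 1 connected region. The outline is a single polygon with 9 vertices. Extrusion per mm of travel: 0.4 × 0.25 / (π × 0.875²) = 0.041575. Accumulating E over each segment gives final E = 4.4466.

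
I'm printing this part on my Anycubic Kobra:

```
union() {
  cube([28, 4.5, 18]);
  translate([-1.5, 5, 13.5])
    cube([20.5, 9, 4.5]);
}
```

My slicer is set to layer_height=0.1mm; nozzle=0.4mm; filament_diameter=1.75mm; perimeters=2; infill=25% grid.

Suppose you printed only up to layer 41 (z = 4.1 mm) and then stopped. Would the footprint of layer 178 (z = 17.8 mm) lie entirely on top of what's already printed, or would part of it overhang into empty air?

Compare the two slices. At z = 4.1: the cube is present — its section is the full 28×4.5 rectangle (area 126.00 mm²); the cube at (-1.5, 5) is absent (z outside [13.5, 18]); Merging all regions: only the 28×4.5 cube is present, so the union is just that shape — area = 126.00 mm². At z = 17.8: the 28×4.5 cube contributes its full rectangle (area 126.00 mm²); the 20.5×9 cube at (-1.5, 5) contributes its full rectangle (area 184.50 mm²); Merging all regions: the 2 present regions are separate (no shared area or edge), so areas and boundary lengths simply add and each stays a separate island — area = 310.50 mm². Checking containment: at z = 17.8 the cross-section extends beyond the z = 4.1 cross-section by about 184.50 mm².

part overhangs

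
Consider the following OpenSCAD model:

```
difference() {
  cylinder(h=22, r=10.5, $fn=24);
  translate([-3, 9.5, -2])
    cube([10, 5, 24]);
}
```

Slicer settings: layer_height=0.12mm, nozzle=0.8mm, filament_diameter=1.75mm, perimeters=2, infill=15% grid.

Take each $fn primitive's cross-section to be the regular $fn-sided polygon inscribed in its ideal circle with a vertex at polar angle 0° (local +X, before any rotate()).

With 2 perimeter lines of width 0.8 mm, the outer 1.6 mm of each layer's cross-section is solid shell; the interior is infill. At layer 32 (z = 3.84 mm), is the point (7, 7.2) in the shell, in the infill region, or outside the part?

shell

At z = 3.84 mm: the cylinder: section is a regular 24-gon, circumradius r=10.5; the cube at (-3, 9.5) (footprint 10×5) is included at this height; After the difference (first − rest): starting from the r=10.5 cylinder, the 10×5 cube at (-3, 9.5) partially overlaps it — only the 5.13 mm² overlap (of its 50.00 mm²) is removed, clipping the outline — 1 connected region. Overall, the cross-section is a single solid region. The nearest boundary edge runs (5.25, 9.09)→(7.42, 7.42); distance from the point to it = 0.44 mm. The point is inside the cross-section, 0.44 mm from the nearest boundary — within the 1.6 mm shell band (2 × 0.8).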